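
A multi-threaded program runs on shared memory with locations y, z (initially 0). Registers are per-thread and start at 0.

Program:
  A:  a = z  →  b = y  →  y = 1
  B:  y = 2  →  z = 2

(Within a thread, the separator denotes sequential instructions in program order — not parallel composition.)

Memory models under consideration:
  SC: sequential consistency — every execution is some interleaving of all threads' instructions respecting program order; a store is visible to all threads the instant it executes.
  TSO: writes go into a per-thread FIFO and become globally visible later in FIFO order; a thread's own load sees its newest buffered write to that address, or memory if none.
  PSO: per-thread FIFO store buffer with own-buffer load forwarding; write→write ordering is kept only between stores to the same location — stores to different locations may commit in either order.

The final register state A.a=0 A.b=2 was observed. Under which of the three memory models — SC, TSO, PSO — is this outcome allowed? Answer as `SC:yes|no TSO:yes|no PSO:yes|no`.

outcome vector order: (A.a,A.b)
[SC] allowed = {00, 02, 22}
[TSO] allowed = {00, 02, 22}
[PSO] allowed = {00, 02, 20, 22}
target 02 ∈ {SC,TSO,PSO}

SC:yes TSO:yes PSO:yes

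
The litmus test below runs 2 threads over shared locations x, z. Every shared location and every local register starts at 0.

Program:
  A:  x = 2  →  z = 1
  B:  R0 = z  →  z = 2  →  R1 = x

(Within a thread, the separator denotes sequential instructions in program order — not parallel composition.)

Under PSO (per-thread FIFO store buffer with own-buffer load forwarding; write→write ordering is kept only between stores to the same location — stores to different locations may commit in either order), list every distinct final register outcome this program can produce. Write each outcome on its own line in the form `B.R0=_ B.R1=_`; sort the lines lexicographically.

outcome vector order: (B.R0,B.R1)
|PSO outcomes| = 4

B.R0=0 B.R1=0
B.R0=0 B.R1=2
B.R0=1 B.R1=0
B.R0=1 B.R1=2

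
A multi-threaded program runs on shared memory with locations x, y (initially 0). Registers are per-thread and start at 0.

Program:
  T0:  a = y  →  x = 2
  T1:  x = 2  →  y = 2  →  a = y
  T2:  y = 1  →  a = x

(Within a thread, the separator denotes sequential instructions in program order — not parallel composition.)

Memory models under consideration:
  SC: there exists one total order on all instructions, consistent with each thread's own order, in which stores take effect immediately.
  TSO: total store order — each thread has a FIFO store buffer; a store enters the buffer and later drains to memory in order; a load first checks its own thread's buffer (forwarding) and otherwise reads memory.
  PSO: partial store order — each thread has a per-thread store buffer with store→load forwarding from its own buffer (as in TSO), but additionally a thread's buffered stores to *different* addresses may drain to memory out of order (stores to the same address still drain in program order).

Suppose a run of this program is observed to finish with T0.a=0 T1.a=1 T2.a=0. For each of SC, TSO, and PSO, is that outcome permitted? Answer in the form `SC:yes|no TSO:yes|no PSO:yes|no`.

SC:no TSO:yes PSO:yes

outcome vector order: (T0.a,T1.a,T2.a)
SC: 9 outcomes — {<0 1 2>; <0 2 0>; <0 2 2>; <1 1 2>; <1 2 0>; <1 2 2>; <2 1 2>; <2 2 0>; <2 2 2>}
TSO: 12 outcomes — {<0 1 0>; <0 1 2>; <0 2 0>; <0 2 2>; <1 1 0>; <1 1 2>; <1 2 0>; <1 2 2>; <2 1 0>; <2 1 2>; <2 2 0>; <2 2 2>}
PSO: 12 outcomes — {<0 1 0>; <0 1 2>; <0 2 0>; <0 2 2>; <1 1 0>; <1 1 2>; <1 2 0>; <1 2 2>; <2 1 0>; <2 1 2>; <2 2 0>; <2 2 2>}
target <0 1 0> ∈ {TSO,PSO}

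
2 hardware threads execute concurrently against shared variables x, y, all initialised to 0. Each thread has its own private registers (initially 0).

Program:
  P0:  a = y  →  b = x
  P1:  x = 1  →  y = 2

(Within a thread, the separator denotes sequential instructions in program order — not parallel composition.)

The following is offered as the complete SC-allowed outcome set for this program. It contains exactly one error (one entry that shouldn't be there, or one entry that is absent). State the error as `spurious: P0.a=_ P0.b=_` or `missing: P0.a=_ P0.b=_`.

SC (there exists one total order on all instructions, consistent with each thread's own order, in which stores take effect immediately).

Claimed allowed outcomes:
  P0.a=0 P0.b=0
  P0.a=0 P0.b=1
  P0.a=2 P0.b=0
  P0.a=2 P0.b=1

outcome vector order: (P0.a,P0.b)
SC: 3 outcomes — {<0 0>; <0 1>; <2 1>}
claimed∖SC = {<2 0>}

spurious: P0.a=2 P0.b=0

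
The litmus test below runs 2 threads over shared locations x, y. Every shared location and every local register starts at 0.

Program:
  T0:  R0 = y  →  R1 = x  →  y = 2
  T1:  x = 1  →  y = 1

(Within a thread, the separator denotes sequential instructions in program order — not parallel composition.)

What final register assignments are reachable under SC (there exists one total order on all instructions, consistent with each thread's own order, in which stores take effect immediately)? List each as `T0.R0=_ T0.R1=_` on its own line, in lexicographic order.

outcome vector order: (T0.R0,T0.R1)
|SC outcomes| = 3

T0.R0=0 T0.R1=0
T0.R0=0 T0.R1=1
T0.R0=1 T0.R1=1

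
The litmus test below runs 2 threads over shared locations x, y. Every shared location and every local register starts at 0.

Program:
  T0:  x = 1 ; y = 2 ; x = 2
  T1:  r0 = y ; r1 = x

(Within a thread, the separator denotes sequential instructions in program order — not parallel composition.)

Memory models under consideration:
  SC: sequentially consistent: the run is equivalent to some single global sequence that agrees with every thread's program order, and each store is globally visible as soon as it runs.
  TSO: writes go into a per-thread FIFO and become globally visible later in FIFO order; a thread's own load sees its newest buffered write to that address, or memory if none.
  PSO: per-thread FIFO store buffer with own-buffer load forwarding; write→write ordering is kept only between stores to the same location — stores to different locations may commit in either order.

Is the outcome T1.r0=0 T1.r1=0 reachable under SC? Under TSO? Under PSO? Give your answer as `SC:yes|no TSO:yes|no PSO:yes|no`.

SC:yes TSO:yes PSO:yes

outcome vector order: (T1.r0,T1.r1)
[SC] allowed = {<0 0>, <0 1>, <0 2>, <2 1>, <2 2>}
[TSO] allowed = {<0 0>, <0 1>, <0 2>, <2 1>, <2 2>}
[PSO] allowed = {<0 0>, <0 1>, <0 2>, <2 0>, <2 1>, <2 2>}
target <0 0> ∈ {SC,TSO,PSO}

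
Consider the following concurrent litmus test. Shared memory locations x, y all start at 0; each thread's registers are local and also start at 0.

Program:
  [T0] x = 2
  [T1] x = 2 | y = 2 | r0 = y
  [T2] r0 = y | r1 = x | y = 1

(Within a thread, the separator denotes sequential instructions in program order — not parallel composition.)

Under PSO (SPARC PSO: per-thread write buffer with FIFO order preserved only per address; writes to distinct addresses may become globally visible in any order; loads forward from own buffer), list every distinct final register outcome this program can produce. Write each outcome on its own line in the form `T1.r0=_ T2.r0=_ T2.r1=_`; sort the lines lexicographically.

T1.r0=1 T2.r0=0 T2.r1=0
T1.r0=1 T2.r0=0 T2.r1=2
T1.r0=1 T2.r0=2 T2.r1=0
T1.r0=1 T2.r0=2 T2.r1=2
T1.r0=2 T2.r0=0 T2.r1=0
T1.r0=2 T2.r0=0 T2.r1=2
T1.r0=2 T2.r0=2 T2.r1=0
T1.r0=2 T2.r0=2 T2.r1=2

outcome vector order: (T1.r0,T2.r0,T2.r1)
|PSO outcomes| = 8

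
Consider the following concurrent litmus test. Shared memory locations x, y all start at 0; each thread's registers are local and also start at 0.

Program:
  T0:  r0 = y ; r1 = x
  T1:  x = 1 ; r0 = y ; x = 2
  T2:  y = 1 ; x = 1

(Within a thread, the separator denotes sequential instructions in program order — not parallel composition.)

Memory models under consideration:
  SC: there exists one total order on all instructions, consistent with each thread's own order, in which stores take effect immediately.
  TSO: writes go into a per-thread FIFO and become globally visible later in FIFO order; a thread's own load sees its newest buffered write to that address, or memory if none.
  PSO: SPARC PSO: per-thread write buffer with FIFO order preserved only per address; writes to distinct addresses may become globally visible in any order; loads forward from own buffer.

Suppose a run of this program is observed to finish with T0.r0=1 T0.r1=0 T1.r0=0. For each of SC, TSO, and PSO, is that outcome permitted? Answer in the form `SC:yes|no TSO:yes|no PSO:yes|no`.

outcome vector order: (T0.r0,T0.r1,T1.r0)
SC (11): 000; 001; 010; 011; 020; 021; 101; 110; 111; 120; 121
TSO (12): 000; 001; 010; 011; 020; 021; 100; 101; 110; 111; 120; 121
PSO (12): 000; 001; 010; 011; 020; 021; 100; 101; 110; 111; 120; 121
target 100 ∈ {TSO,PSO}

SC:no TSO:yes PSO:yes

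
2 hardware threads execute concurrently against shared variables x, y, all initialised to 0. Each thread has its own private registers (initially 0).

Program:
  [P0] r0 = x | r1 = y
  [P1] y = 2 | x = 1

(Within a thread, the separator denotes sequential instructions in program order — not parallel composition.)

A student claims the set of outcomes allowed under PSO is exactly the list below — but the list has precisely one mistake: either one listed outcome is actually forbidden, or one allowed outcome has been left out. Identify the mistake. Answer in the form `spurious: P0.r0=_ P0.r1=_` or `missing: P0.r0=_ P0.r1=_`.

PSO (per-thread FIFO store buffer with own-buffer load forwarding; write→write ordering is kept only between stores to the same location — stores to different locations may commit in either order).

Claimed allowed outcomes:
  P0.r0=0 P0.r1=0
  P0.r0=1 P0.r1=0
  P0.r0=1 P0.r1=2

missing: P0.r0=0 P0.r1=2

outcome vector order: (P0.r0,P0.r1)
PSO: 4 outcomes — {00 02 10 12}
PSO∖claimed = {02}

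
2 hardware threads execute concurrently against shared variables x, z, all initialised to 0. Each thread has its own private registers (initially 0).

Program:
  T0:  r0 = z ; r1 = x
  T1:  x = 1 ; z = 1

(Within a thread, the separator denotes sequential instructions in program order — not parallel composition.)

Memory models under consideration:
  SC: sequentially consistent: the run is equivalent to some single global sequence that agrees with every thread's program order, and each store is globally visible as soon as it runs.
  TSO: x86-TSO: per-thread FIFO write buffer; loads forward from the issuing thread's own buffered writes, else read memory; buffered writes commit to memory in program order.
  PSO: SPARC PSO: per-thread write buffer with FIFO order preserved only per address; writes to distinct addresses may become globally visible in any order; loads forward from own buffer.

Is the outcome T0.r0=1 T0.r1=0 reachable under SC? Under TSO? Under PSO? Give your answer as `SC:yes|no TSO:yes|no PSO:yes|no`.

SC:no TSO:no PSO:yes

outcome vector order: (T0.r0,T0.r1)
under SC → <0 0> <0 1> <1 1>
under TSO → <0 0> <0 1> <1 1>
under PSO → <0 0> <0 1> <1 0> <1 1>
target <1 0> ∈ {PSO}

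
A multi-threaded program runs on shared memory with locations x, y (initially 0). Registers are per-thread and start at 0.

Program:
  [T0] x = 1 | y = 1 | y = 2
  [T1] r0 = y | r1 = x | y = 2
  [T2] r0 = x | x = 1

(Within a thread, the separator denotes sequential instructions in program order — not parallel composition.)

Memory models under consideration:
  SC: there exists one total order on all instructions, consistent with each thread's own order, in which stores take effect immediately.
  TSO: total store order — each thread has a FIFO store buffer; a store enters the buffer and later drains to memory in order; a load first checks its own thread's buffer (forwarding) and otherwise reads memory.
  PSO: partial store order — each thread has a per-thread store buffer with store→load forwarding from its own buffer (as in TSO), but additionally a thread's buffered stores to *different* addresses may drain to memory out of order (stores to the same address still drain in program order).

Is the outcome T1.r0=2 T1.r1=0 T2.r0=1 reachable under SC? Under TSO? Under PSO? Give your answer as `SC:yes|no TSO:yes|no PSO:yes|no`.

SC:no TSO:no PSO:yes

outcome vector order: (T1.r0,T1.r1,T2.r0)
SC (8): 000 001 010 011 110 111 210 211
TSO (8): 000 001 010 011 110 111 210 211
PSO (12): 000 001 010 011 100 101 110 111 200 201 210 211
target 201 ∈ {PSO}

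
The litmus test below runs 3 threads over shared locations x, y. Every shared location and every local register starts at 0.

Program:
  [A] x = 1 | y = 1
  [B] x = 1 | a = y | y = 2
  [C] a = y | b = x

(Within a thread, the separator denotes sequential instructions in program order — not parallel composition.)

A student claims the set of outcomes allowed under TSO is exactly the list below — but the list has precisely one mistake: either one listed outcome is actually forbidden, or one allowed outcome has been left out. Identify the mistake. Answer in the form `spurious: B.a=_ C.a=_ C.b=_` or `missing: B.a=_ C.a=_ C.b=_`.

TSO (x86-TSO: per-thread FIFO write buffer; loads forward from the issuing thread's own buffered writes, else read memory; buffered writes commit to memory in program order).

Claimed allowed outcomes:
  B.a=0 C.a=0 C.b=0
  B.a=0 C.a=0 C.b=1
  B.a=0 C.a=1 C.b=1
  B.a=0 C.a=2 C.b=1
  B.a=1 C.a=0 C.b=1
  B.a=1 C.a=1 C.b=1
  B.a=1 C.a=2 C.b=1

outcome vector order: (B.a,C.a,C.b)
TSO: 8 outcomes — {000, 001, 011, 021, 100, 101, 111, 121}
TSO∖claimed = {100}

missing: B.a=1 C.a=0 C.b=0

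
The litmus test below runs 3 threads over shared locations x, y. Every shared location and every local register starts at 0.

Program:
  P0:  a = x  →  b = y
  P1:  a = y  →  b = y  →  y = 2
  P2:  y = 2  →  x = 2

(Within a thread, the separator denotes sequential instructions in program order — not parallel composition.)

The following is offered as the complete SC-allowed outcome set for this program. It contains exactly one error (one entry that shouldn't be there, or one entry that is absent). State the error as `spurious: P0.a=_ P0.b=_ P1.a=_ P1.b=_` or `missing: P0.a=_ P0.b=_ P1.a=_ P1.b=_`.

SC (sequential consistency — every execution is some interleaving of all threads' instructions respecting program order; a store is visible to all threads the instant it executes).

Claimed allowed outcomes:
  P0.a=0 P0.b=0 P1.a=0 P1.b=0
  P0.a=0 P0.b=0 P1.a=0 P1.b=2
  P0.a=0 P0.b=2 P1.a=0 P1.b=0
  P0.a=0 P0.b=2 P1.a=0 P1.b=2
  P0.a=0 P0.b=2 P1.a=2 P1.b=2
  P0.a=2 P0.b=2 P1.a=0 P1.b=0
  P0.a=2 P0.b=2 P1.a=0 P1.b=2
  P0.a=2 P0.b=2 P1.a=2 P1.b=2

outcome vector order: (P0.a,P0.b,P1.a,P1.b)
under SC → (0,0,0,0); (0,0,0,2); (0,0,2,2); (0,2,0,0); (0,2,0,2); (0,2,2,2); (2,2,0,0); (2,2,0,2); (2,2,2,2)
SC∖claimed = {(0,0,2,2)}

missing: P0.a=0 P0.b=0 P1.a=2 P1.b=2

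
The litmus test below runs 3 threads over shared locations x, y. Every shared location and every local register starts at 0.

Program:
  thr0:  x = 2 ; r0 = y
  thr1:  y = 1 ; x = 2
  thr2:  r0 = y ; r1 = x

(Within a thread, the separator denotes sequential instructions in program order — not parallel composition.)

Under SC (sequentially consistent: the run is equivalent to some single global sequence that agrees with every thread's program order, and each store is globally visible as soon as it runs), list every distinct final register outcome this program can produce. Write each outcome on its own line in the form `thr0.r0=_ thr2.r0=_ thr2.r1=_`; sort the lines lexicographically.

outcome vector order: (thr0.r0,thr2.r0,thr2.r1)
|SC outcomes| = 7

thr0.r0=0 thr2.r0=0 thr2.r1=0
thr0.r0=0 thr2.r0=0 thr2.r1=2
thr0.r0=0 thr2.r0=1 thr2.r1=2
thr0.r0=1 thr2.r0=0 thr2.r1=0
thr0.r0=1 thr2.r0=0 thr2.r1=2
thr0.r0=1 thr2.r0=1 thr2.r1=0
thr0.r0=1 thr2.r0=1 thr2.r1=2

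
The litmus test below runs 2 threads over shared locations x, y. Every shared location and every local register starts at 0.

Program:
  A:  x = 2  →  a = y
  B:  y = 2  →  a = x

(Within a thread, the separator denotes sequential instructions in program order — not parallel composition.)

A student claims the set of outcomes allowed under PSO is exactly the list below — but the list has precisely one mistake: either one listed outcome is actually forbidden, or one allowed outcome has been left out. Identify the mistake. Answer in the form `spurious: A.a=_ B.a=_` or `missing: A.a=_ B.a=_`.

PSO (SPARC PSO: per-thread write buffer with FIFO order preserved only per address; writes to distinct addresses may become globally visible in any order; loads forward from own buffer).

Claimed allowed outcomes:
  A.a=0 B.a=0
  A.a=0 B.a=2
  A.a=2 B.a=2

outcome vector order: (A.a,B.a)
PSO: 4 outcomes — {0/0 0/2 2/0 2/2}
PSO∖claimed = {2/0}

missing: A.a=2 B.a=0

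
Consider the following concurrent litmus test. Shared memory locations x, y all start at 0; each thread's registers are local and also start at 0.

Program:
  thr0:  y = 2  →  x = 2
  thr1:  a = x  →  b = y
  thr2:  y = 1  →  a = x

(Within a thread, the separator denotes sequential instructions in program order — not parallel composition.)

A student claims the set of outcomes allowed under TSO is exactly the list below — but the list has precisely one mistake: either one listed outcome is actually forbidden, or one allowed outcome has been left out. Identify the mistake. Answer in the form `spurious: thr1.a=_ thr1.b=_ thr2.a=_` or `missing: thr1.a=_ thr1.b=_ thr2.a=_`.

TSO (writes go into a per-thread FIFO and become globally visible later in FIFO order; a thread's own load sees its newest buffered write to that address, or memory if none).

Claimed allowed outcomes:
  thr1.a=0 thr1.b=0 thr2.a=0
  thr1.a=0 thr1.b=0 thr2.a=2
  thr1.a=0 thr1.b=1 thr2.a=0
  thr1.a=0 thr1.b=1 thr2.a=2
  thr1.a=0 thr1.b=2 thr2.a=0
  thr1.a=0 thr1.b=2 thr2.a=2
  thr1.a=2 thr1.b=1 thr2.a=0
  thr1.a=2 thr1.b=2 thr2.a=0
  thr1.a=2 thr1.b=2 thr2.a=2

missing: thr1.a=2 thr1.b=1 thr2.a=2

outcome vector order: (thr1.a,thr1.b,thr2.a)
TSO (10): (0,0,0); (0,0,2); (0,1,0); (0,1,2); (0,2,0); (0,2,2); (2,1,0); (2,1,2); (2,2,0); (2,2,2)
TSO∖claimed = {(2,1,2)}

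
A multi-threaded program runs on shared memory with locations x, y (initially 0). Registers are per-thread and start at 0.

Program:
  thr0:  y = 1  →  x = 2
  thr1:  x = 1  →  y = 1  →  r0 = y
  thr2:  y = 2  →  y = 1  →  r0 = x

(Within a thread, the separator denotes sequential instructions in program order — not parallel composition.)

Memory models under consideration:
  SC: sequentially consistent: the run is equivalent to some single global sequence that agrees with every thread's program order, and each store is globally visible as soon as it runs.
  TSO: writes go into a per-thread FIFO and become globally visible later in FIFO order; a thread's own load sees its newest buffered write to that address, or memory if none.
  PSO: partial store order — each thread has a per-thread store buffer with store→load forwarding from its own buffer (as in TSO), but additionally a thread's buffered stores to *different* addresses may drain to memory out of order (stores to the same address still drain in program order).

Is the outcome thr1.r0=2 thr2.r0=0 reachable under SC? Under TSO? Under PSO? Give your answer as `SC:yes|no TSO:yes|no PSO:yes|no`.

outcome vector order: (thr1.r0,thr2.r0)
[SC] allowed = {1/0 1/1 1/2 2/1 2/2}
[TSO] allowed = {1/0 1/1 1/2 2/0 2/1 2/2}
[PSO] allowed = {1/0 1/1 1/2 2/0 2/1 2/2}
target 2/0 ∈ {TSO,PSO}

SC:no TSO:yes PSO:yes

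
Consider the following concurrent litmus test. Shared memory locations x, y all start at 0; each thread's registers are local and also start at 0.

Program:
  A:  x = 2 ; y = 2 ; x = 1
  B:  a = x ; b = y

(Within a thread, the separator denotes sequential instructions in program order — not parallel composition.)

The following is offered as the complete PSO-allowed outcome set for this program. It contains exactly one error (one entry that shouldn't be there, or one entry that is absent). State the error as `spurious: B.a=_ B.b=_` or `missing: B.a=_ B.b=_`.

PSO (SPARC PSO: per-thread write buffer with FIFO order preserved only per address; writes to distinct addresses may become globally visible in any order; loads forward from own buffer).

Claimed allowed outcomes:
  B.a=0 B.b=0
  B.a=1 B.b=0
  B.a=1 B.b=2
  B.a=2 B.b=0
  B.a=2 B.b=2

missing: B.a=0 B.b=2

outcome vector order: (B.a,B.b)
PSO (6): 00, 02, 10, 12, 20, 22
PSO∖claimed = {02}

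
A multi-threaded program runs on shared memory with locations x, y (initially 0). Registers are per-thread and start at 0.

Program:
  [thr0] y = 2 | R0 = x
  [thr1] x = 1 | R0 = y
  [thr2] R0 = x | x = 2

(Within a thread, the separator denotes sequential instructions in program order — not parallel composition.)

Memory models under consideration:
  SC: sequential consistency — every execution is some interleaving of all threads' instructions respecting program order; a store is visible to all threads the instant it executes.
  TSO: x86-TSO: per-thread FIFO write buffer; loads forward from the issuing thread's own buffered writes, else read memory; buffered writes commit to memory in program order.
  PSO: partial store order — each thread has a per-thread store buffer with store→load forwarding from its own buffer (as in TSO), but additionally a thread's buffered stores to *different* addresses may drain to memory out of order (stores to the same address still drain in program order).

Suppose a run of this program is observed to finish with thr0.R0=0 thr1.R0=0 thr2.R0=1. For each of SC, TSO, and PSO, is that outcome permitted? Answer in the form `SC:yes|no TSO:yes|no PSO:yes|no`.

SC:no TSO:yes PSO:yes

outcome vector order: (thr0.R0,thr1.R0,thr2.R0)
SC (10): 0/2/0, 0/2/1, 1/0/0, 1/0/1, 1/2/0, 1/2/1, 2/0/0, 2/0/1, 2/2/0, 2/2/1
TSO (12): 0/0/0, 0/0/1, 0/2/0, 0/2/1, 1/0/0, 1/0/1, 1/2/0, 1/2/1, 2/0/0, 2/0/1, 2/2/0, 2/2/1
PSO (12): 0/0/0, 0/0/1, 0/2/0, 0/2/1, 1/0/0, 1/0/1, 1/2/0, 1/2/1, 2/0/0, 2/0/1, 2/2/0, 2/2/1
target 0/0/1 ∈ {TSO,PSO}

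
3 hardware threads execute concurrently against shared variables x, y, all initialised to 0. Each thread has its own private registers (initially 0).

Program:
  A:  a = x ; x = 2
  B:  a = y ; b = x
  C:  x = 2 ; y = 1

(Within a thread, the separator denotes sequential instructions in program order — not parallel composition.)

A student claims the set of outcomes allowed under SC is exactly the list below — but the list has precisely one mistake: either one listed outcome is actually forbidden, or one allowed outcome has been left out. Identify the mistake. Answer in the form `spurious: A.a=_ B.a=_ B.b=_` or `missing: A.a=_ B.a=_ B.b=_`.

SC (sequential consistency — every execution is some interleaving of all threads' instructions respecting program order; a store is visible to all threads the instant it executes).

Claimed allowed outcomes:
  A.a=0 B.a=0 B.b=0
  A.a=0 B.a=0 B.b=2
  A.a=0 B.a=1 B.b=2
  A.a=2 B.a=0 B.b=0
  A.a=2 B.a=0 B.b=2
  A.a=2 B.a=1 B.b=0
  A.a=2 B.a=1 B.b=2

spurious: A.a=2 B.a=1 B.b=0

outcome vector order: (A.a,B.a,B.b)
under SC → <0 0 0>, <0 0 2>, <0 1 2>, <2 0 0>, <2 0 2>, <2 1 2>
claimed∖SC = {<2 1 0>}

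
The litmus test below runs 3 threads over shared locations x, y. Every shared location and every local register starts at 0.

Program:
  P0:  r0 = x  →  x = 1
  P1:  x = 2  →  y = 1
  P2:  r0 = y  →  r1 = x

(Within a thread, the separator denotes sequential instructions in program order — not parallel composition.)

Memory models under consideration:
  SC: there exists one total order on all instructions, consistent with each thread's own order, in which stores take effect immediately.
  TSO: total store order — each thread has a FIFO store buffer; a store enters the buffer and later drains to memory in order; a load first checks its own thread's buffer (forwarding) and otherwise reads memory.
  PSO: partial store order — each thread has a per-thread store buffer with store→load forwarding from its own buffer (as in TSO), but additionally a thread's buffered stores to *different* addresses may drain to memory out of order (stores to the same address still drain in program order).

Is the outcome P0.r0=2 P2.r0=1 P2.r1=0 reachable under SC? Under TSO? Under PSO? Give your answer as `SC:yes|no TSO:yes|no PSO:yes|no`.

SC:no TSO:no PSO:yes

outcome vector order: (P0.r0,P2.r0,P2.r1)
SC (10): 0/0/0, 0/0/1, 0/0/2, 0/1/1, 0/1/2, 2/0/0, 2/0/1, 2/0/2, 2/1/1, 2/1/2
TSO (10): 0/0/0, 0/0/1, 0/0/2, 0/1/1, 0/1/2, 2/0/0, 2/0/1, 2/0/2, 2/1/1, 2/1/2
PSO (12): 0/0/0, 0/0/1, 0/0/2, 0/1/0, 0/1/1, 0/1/2, 2/0/0, 2/0/1, 2/0/2, 2/1/0, 2/1/1, 2/1/2
target 2/1/0 ∈ {PSO}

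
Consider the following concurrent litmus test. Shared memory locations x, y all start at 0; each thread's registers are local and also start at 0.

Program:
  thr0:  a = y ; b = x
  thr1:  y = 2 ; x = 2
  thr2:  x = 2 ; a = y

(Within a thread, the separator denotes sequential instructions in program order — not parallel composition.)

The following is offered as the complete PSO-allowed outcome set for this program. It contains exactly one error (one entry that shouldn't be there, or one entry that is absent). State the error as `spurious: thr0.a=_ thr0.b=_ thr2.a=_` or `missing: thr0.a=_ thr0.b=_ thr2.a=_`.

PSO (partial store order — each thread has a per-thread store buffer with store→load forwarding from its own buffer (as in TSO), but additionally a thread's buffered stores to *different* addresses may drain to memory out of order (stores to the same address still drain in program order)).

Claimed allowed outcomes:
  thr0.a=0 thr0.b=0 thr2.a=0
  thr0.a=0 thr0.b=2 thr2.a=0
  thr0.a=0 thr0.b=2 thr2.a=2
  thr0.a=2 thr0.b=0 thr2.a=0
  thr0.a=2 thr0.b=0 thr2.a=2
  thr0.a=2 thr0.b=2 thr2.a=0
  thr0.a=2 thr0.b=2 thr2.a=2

outcome vector order: (thr0.a,thr0.b,thr2.a)
PSO (8): <0 0 0> <0 0 2> <0 2 0> <0 2 2> <2 0 0> <2 0 2> <2 2 0> <2 2 2>
PSO∖claimed = {<0 0 2>}

missing: thr0.a=0 thr0.b=0 thr2.a=2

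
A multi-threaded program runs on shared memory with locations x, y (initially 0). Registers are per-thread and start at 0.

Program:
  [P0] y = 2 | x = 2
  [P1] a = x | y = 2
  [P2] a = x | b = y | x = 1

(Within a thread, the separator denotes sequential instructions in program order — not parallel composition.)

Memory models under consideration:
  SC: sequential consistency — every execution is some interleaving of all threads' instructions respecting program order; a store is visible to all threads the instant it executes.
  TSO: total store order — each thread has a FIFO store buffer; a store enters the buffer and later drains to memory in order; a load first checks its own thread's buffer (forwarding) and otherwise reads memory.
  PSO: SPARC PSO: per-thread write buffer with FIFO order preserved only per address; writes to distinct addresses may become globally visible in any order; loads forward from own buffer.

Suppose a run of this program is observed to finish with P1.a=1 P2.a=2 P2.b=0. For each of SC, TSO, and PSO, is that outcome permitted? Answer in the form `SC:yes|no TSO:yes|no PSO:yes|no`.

outcome vector order: (P1.a,P2.a,P2.b)
[SC] allowed = {<0 0 0>; <0 0 2>; <0 2 2>; <1 0 0>; <1 0 2>; <1 2 2>; <2 0 0>; <2 0 2>; <2 2 2>}
[TSO] allowed = {<0 0 0>; <0 0 2>; <0 2 2>; <1 0 0>; <1 0 2>; <1 2 2>; <2 0 0>; <2 0 2>; <2 2 2>}
[PSO] allowed = {<0 0 0>; <0 0 2>; <0 2 0>; <0 2 2>; <1 0 0>; <1 0 2>; <1 2 0>; <1 2 2>; <2 0 0>; <2 0 2>; <2 2 0>; <2 2 2>}
target <1 2 0> ∈ {PSO}

SC:no TSO:no PSO:yes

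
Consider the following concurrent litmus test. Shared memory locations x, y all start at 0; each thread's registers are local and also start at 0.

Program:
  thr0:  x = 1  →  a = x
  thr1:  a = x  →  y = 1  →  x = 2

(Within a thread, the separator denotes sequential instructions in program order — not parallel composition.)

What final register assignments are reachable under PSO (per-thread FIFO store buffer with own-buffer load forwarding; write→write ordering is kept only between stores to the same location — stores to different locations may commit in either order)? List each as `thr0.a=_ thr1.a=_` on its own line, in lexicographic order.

thr0.a=1 thr1.a=0
thr0.a=1 thr1.a=1
thr0.a=2 thr1.a=0
thr0.a=2 thr1.a=1

outcome vector order: (thr0.a,thr1.a)
|PSO outcomes| = 4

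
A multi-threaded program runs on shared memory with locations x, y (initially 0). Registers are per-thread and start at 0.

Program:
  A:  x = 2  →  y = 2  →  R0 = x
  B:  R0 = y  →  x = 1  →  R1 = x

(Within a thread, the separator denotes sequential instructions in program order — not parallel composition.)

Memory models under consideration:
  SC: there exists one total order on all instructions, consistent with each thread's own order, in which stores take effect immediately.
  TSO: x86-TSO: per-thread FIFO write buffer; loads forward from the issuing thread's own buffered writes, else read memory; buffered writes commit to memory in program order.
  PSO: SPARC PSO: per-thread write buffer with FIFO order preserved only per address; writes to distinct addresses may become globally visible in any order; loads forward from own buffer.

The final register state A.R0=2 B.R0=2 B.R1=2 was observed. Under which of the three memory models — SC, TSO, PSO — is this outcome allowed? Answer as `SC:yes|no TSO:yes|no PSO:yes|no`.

SC:no TSO:no PSO:yes

outcome vector order: (A.R0,B.R0,B.R1)
SC: 5 outcomes — {1/0/1; 1/2/1; 2/0/1; 2/0/2; 2/2/1}
TSO: 5 outcomes — {1/0/1; 1/2/1; 2/0/1; 2/0/2; 2/2/1}
PSO: 6 outcomes — {1/0/1; 1/2/1; 2/0/1; 2/0/2; 2/2/1; 2/2/2}
target 2/2/2 ∈ {PSO}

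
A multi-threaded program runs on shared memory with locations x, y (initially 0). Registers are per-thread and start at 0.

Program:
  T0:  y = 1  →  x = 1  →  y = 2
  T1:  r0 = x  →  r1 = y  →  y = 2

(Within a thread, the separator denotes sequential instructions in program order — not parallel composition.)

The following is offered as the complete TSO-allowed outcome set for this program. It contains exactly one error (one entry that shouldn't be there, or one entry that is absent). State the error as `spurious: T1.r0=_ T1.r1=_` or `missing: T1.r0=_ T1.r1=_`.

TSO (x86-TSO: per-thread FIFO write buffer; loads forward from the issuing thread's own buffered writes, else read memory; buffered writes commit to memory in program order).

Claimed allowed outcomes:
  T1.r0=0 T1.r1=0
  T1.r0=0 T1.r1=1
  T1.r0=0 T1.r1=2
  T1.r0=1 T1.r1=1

missing: T1.r0=1 T1.r1=2

outcome vector order: (T1.r0,T1.r1)
[TSO] allowed = {<0 0> <0 1> <0 2> <1 1> <1 2>}
TSO∖claimed = {<1 2>}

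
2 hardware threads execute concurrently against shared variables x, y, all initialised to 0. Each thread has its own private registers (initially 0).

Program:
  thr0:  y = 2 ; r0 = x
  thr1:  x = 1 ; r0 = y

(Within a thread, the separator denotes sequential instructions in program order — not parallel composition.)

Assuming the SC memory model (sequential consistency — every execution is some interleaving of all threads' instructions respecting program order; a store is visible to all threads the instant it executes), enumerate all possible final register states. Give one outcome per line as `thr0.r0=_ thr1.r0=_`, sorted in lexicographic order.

outcome vector order: (thr0.r0,thr1.r0)
|SC outcomes| = 3

thr0.r0=0 thr1.r0=2
thr0.r0=1 thr1.r0=0
thr0.r0=1 thr1.r0=2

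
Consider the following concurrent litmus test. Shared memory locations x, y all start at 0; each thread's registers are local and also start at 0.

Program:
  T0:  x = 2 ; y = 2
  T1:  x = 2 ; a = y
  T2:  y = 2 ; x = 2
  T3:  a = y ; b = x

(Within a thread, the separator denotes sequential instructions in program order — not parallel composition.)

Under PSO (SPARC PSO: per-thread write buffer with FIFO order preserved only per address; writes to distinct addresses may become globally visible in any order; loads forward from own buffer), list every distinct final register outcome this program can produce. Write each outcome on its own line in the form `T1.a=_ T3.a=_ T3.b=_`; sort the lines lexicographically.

T1.a=0 T3.a=0 T3.b=0
T1.a=0 T3.a=0 T3.b=2
T1.a=0 T3.a=2 T3.b=0
T1.a=0 T3.a=2 T3.b=2
T1.a=2 T3.a=0 T3.b=0
T1.a=2 T3.a=0 T3.b=2
T1.a=2 T3.a=2 T3.b=0
T1.a=2 T3.a=2 T3.b=2

outcome vector order: (T1.a,T3.a,T3.b)
|PSO outcomes| = 8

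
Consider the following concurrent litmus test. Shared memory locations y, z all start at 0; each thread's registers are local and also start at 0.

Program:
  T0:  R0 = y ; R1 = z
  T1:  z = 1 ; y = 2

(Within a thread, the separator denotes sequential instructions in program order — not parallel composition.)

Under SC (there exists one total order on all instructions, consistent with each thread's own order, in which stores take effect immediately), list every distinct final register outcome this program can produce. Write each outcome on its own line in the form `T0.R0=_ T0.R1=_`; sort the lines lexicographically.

outcome vector order: (T0.R0,T0.R1)
|SC outcomes| = 3

T0.R0=0 T0.R1=0
T0.R0=0 T0.R1=1
T0.R0=2 T0.R1=1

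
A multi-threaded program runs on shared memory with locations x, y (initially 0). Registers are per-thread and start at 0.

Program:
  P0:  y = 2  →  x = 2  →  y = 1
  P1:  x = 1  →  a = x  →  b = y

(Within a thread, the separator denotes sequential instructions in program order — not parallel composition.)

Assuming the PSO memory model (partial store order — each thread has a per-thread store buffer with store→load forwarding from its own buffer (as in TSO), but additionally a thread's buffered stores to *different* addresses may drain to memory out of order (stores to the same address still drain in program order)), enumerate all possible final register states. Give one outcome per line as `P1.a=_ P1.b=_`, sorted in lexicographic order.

P1.a=1 P1.b=0
P1.a=1 P1.b=1
P1.a=1 P1.b=2
P1.a=2 P1.b=0
P1.a=2 P1.b=1
P1.a=2 P1.b=2

outcome vector order: (P1.a,P1.b)
|PSO outcomes| = 6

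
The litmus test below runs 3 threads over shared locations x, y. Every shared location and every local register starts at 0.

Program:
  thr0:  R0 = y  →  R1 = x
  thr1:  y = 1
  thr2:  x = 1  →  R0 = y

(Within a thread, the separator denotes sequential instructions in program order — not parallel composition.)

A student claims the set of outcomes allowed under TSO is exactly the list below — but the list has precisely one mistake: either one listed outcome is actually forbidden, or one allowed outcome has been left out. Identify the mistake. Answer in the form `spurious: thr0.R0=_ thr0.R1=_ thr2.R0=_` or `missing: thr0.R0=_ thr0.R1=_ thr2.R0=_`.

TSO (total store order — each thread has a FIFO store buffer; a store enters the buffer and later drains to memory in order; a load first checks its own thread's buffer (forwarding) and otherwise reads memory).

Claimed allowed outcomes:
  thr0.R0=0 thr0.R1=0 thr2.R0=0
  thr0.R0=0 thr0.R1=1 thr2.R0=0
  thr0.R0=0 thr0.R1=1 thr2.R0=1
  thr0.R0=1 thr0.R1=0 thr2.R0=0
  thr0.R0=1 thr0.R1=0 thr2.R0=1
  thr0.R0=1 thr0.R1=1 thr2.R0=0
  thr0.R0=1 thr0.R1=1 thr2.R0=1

outcome vector order: (thr0.R0,thr0.R1,thr2.R0)
TSO: 8 outcomes — {<0 0 0> <0 0 1> <0 1 0> <0 1 1> <1 0 0> <1 0 1> <1 1 0> <1 1 1>}
TSO∖claimed = {<0 0 1>}

missing: thr0.R0=0 thr0.R1=0 thr2.R0=1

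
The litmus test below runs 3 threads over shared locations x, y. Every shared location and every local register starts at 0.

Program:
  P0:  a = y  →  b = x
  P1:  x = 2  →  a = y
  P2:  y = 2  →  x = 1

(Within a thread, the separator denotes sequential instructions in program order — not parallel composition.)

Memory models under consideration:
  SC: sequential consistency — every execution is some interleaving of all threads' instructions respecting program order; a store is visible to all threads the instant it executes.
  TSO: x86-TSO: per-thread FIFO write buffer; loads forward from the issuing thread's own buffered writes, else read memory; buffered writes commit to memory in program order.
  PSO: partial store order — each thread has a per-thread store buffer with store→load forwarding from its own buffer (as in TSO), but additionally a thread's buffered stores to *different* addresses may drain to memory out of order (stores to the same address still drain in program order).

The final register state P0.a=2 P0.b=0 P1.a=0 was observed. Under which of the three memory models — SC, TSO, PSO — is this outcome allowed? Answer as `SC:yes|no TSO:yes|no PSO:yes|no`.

outcome vector order: (P0.a,P0.b,P1.a)
SC: 11 outcomes — {0/0/0 0/0/2 0/1/0 0/1/2 0/2/0 0/2/2 2/0/2 2/1/0 2/1/2 2/2/0 2/2/2}
TSO: 12 outcomes — {0/0/0 0/0/2 0/1/0 0/1/2 0/2/0 0/2/2 2/0/0 2/0/2 2/1/0 2/1/2 2/2/0 2/2/2}
PSO: 12 outcomes — {0/0/0 0/0/2 0/1/0 0/1/2 0/2/0 0/2/2 2/0/0 2/0/2 2/1/0 2/1/2 2/2/0 2/2/2}
target 2/0/0 ∈ {TSO,PSO}

SC:no TSO:yes PSO:yes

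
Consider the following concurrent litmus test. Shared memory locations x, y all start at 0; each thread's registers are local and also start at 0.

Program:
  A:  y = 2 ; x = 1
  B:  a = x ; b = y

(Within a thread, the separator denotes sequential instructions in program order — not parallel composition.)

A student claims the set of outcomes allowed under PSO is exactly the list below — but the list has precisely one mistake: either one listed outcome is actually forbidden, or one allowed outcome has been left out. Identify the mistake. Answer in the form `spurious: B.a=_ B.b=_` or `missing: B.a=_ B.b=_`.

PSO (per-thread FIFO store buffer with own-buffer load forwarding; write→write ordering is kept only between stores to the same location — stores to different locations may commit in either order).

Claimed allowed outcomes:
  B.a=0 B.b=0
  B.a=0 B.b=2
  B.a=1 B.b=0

missing: B.a=1 B.b=2

outcome vector order: (B.a,B.b)
under PSO → 0/0; 0/2; 1/0; 1/2
PSO∖claimed = {1/2}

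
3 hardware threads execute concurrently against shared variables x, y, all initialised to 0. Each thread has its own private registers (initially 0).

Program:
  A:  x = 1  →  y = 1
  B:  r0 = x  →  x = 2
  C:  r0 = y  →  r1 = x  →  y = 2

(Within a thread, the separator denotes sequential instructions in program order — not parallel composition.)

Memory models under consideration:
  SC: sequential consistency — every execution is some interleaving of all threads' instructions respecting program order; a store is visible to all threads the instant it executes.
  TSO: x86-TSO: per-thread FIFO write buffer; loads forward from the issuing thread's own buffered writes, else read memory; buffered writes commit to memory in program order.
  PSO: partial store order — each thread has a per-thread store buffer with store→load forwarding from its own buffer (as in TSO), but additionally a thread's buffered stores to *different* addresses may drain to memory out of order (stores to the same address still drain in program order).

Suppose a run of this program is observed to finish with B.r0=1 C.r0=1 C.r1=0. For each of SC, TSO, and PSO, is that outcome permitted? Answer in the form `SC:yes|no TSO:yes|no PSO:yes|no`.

SC:no TSO:no PSO:yes

outcome vector order: (B.r0,C.r0,C.r1)
SC: 10 outcomes — {(0,0,0) (0,0,1) (0,0,2) (0,1,1) (0,1,2) (1,0,0) (1,0,1) (1,0,2) (1,1,1) (1,1,2)}
TSO: 10 outcomes — {(0,0,0) (0,0,1) (0,0,2) (0,1,1) (0,1,2) (1,0,0) (1,0,1) (1,0,2) (1,1,1) (1,1,2)}
PSO: 12 outcomes — {(0,0,0) (0,0,1) (0,0,2) (0,1,0) (0,1,1) (0,1,2) (1,0,0) (1,0,1) (1,0,2) (1,1,0) (1,1,1) (1,1,2)}
target (1,1,0) ∈ {PSO}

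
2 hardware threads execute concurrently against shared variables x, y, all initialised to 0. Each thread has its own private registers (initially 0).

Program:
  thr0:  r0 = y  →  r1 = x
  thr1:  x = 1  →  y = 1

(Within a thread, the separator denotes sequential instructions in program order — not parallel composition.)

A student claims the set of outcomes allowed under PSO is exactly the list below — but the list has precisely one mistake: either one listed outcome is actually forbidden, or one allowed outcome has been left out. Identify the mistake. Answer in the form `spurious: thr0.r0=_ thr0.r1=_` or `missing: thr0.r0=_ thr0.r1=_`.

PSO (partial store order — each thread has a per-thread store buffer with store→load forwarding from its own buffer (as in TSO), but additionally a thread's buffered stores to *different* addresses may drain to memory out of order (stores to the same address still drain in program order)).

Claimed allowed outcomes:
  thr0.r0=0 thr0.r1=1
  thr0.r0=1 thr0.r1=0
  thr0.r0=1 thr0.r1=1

outcome vector order: (thr0.r0,thr0.r1)
PSO (4): 00 01 10 11
PSO∖claimed = {00}

missing: thr0.r0=0 thr0.r1=0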